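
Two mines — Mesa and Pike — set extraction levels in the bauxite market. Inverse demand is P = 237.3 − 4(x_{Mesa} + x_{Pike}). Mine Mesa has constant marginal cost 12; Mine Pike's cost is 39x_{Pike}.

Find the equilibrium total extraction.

35.3

Mine Mesa's profit: π = x_{Mesa}(237.3 − 4(x_{Mesa} + x_{Pike})) − 12x_{Mesa}.
∂π/∂x_{Mesa} = 225.3 − 8x_{Mesa} − 4x_{Pike} = 0, so x_{Mesa} = 28.1625 − 0.5x_{Pike}.
By the same steps for Pike: x_{Pike} = 24.7875 − 0.5x_{Mesa}.
Solving the two reaction functions simultaneously: (1 − (−0.5)(−0.5))x_{Mesa} = 28.1625 − 0.5·24.7875, so 0.75x_{Mesa} = 2523/160 and x_{Mesa} = 21.025.
Then x_{Pike} = 24.7875 − 0.5·21.025 = 14.275.
Total extraction: 21.025 + 14.275 = 35.3.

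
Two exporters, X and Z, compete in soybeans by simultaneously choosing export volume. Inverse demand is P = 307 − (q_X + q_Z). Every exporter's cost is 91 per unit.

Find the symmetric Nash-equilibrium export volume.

72

Exporter X's profit: π = q_X(307 − (q_X + q_Z)) − 91q_X.
∂π/∂q_X = 216 − 2q_X − q_Z = 0, so q_X = 108 − 0.5q_Z.
By symmetry q_Z = q_X; substituting into the reaction function, 1.5q_X = 108 and q_X = 72.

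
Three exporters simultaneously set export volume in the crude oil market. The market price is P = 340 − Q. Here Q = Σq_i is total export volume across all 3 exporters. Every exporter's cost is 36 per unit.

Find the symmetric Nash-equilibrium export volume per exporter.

A representative exporter's profit is π_i = q_i(340 − Q) − 36q_i, with Q = q_i + Σ_{j≠i} q_j.
First-order condition: 304 − 2q_i − Σ_{j≠i} q_j = 0.
With identical exporters, set every q_j = q: then 304 − 2q − 2q = 0, i.e. q = 304/4 = 76.

76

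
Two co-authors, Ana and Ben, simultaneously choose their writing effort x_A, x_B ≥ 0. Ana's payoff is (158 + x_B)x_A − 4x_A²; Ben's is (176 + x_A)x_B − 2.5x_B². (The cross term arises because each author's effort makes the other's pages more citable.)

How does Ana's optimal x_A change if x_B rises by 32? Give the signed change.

Expanding Ana's payoff: 158x_A + x_Bx_A − 4x_A².
∂π/∂x_A = 158 + x_B − 8x_A = 0, so x_A = 19.75 + 0.125x_B.
The reaction-function slope is 0.125, so a 32-unit rise in x_B moves x_A by 0.125 × 32 = 4. Ana's best response rises — the actions are strategic complements.

4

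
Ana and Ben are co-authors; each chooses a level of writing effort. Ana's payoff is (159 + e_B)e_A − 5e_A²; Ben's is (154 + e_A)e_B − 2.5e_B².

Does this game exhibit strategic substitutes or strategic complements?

strategic complements

Expanding Ana's payoff: 159e_A + e_Be_A − 5e_A².
∂π/∂e_A = 159 + e_B − 10e_A = 0, so e_A = 15.9 + 0.1e_B.
The best-response slope de_A/de_B = 0.1 > 0: the reaction function is upward-sloping, so the choices are strategic complements.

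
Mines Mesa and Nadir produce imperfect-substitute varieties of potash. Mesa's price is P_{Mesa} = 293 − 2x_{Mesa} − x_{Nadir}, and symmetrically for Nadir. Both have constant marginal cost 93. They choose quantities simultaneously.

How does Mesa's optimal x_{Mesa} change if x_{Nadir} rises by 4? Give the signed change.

-1

Mine Mesa's profit: π = x_{Mesa}(293 − 2x_{Mesa} − x_{Nadir}) − 93x_{Mesa}.
∂π/∂x_{Mesa} = 200 − 4x_{Mesa} − x_{Nadir} = 0 ⇒ x_{Mesa} = 50 − 0.25x_{Nadir}.
The reaction-function slope is −0.25, so a 4-unit rise in x_{Nadir} moves x_{Mesa} by −0.25 × 4 = −1. Mesa's best response falls — the actions are strategic substitutes.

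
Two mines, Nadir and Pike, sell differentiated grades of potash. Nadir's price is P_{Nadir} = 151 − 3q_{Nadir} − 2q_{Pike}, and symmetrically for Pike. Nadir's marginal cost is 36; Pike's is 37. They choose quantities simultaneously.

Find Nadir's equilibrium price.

Mine Nadir's profit: π = q_{Nadir}(151 − 3q_{Nadir} − 2q_{Pike}) − 36q_{Nadir}.
∂π/∂q_{Nadir} = 115 − 6q_{Nadir} − 2q_{Pike} = 0 ⇒ q_{Nadir} = 115/6 − (1/3)q_{Pike}.
Similarly q_{Pike} = 19 − (1/3)q_{Nadir}.
Substituting the second reaction function into the first: q_{Nadir} = 115/6 − (1/3)(19 − (1/3)q_{Nadir}), which gives (8/9)q_{Nadir} = 77/6 ⇒ q_{Nadir} = 14.4375.
Then q_{Pike} = 19 − (1/3)·14.4375 = 14.1875.
P_{Nadir} = 151 − 3·14.4375 − 2·14.1875 = 79.3125.

79.3125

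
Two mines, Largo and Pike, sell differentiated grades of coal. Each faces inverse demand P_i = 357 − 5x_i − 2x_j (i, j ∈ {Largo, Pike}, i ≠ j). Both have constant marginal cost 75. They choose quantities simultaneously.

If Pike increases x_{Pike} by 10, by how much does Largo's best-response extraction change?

Mine Largo's profit: π = x_{Largo}(357 − 5x_{Largo} − 2x_{Pike}) − 75x_{Largo}.
∂π/∂x_{Largo} = 282 − 10x_{Largo} − 2x_{Pike} = 0 ⇒ x_{Largo} = 28.2 − 0.2x_{Pike}.
The reaction-function slope is −0.2, so a 10-unit rise in x_{Pike} moves x_{Largo} by −0.2 × 10 = −2. Largo's best response falls — the actions are strategic substitutes.

-2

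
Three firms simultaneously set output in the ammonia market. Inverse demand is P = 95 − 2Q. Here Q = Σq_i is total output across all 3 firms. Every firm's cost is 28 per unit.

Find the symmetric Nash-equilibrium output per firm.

8.375

A representative firm's profit is π_i = q_i(95 − 2Q) − 28q_i, with Q = q_i + Σ_{j≠i} q_j.
First-order condition: 67 − 4q_i − 2Σ_{j≠i} q_j = 0.
With identical firms, set every q_j = q: then 67 − 4q − 4q = 0, i.e. q = 67/8 = 8.375.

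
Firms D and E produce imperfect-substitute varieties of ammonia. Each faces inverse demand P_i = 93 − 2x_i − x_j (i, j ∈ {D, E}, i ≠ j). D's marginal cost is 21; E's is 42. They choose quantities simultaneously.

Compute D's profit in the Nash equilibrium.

Firm D's profit: π = x_D(93 − 2x_D − x_E) − 21x_D.
∂π/∂x_D = 72 − 4x_D − x_E = 0 ⇒ x_D = 18 − 0.25x_E.
Similarly x_E = 12.75 − 0.25x_D.
Substituting the second reaction function into the first: x_D = 18 − 0.25(12.75 − 0.25x_D), which gives 0.9375x_D = 14.8125 ⇒ x_D = 15.8.
Then x_E = 12.75 − 0.25·15.8 = 8.8.
P_D = 93 − 2·15.8 − 8.8 = 52.6.
Profit = (52.6 − 21)·15.8 = 499.28.

499.28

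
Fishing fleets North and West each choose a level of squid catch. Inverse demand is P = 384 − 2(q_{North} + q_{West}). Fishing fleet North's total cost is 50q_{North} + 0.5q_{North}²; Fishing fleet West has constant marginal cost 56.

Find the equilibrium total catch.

Fishing fleet North's profit: π = q_{North}(384 − 2(q_{North} + q_{West})) − 50q_{North} − 0.5q_{North}².
∂π/∂q_{North} = 334 − 5q_{North} − 2q_{West} = 0, so q_{North} = 66.8 − 0.4q_{West}.
For West: ∂π/∂q_{West} = 328 − 4q_{West} − 2q_{North} = 0 ⇒ q_{West} = 82 − 0.5q_{North}.
Solving the two reaction functions simultaneously: (1 − (−0.4)(−0.5))q_{North} = 66.8 − 0.4·82, so 0.8q_{North} = 34 and q_{North} = 42.5.
Then q_{West} = 82 − 0.5·42.5 = 60.75.
Total catch: 42.5 + 60.75 = 103.25.

103.25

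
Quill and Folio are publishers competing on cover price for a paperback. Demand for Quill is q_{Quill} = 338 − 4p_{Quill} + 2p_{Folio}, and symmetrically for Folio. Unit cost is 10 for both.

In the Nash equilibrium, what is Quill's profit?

Quill's profit: π = (p_{Quill} − 10)(338 − 4p_{Quill} + 2p_{Folio}).
∂π/∂p_{Quill} = 378 − 8p_{Quill} + 2p_{Folio} = 0 ⇒ p_{Quill} = 47.25 + 0.25p_{Folio}.
Setting p_{Quill} = p_{Folio} in the reaction function: p_{Quill} = 47.25 + 0.25p_{Quill}, so p_{Quill} = 47.25 / 0.75 = 63.
q_{Quill} = 338 − 4·63 + 2·63 = 212.
Profit = (63 − 10)·212 = 11236.

11236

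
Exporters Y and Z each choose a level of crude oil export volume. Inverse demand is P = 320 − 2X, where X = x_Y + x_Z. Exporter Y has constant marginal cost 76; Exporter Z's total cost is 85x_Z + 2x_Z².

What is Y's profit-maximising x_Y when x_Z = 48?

Exporter Y's profit: π = x_Y(320 − 2(x_Y + x_Z)) − 76x_Y.
∂π/∂x_Y = 244 − 4x_Y − 2x_Z = 0, so x_Y = 61 − 0.5x_Z.
At x_Z = 48: x_Y = 61 − 0.5·48 = 37.

37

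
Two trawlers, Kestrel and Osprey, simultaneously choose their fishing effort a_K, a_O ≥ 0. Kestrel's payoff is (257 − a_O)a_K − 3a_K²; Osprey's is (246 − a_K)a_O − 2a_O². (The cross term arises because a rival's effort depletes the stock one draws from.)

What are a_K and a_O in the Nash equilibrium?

34, 53

Expanding Kestrel's payoff: 257a_K − a_Oa_K − 3a_K².
∂π/∂a_K = 257 − a_O − 6a_K = 0, so a_K = 257/6 − (1/6)a_O.
Likewise for Osprey: a_O = 61.5 − 0.25a_K.
Plugging a_O into Kestrel's best response: a_K = 257/6 − (1/6)(61.5 − 0.25a_K) ⇒ (23/24)a_K = 391/12, so a_K = 34.
Then a_O = 61.5 − 0.25·34 = 53.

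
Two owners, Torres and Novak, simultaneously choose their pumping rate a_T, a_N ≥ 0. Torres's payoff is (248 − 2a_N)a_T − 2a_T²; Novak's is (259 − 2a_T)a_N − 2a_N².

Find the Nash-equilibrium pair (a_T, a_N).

39.5, 45

Expanding Torres's payoff: 248a_T − 2a_Na_T − 2a_T².
∂π/∂a_T = 248 − 2a_N − 4a_T = 0, so a_T = 62 − 0.5a_N.
Likewise for Novak: a_N = 64.75 − 0.5a_T.
Solving the two reaction functions simultaneously: (1 − (−0.5)(−0.5))a_T = 62 − 0.5·64.75, so 0.75a_T = 29.625 and a_T = 39.5.
Then a_N = 64.75 − 0.5·39.5 = 45.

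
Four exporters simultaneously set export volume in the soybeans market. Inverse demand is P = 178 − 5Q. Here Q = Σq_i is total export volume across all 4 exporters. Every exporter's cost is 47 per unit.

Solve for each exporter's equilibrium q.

A representative exporter's profit is π_i = q_i(178 − 5Q) − 47q_i, with Q = q_i + Σ_{j≠i} q_j.
First-order condition: 131 − 10q_i − 5Σ_{j≠i} q_j = 0.
Imposing symmetry (q_j = q for all j) turns Σ_{j≠i} q_j into 3q, so 131 = 25q and q = 5.24.

5.24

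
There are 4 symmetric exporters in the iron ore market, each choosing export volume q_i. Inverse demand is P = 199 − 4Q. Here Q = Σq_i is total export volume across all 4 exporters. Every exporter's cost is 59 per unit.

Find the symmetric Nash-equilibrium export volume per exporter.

7

A representative exporter's profit is π_i = q_i(199 − 4Q) − 59q_i, with Q = q_i + Σ_{j≠i} q_j.
First-order condition: 140 − 8q_i − 4Σ_{j≠i} q_j = 0.
In a symmetric equilibrium every exporter chooses the same q, so Σ_{j≠i} q_j = 3q. The condition becomes 140 − 20q = 0, giving q = 140/20 = 7.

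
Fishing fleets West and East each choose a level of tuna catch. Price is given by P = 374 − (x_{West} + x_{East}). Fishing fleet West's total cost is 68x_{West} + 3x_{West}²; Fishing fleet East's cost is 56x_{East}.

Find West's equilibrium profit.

Fishing fleet West's profit: π = x_{West}(374 − (x_{West} + x_{East})) − 68x_{West} − 3x_{West}².
∂π/∂x_{West} = 306 − 8x_{West} − x_{East} = 0, so x_{West} = 38.25 − 0.125x_{East}.
For East: ∂π/∂x_{East} = 318 − 2x_{East} − x_{West} = 0 ⇒ x_{East} = 159 − 0.5x_{West}.
Plugging x_{East} into West's best response: x_{West} = 38.25 − 0.125(159 − 0.5x_{West}) ⇒ 0.9375x_{West} = 18.375, so x_{West} = 19.6.
Then x_{East} = 159 − 0.5·19.6 = 149.2.
Price P = 374 − 168.8 = 205.2.
West's profit: (205.2 − 68)·19.6 − 3(19.6)² = 1536.64.

1536.64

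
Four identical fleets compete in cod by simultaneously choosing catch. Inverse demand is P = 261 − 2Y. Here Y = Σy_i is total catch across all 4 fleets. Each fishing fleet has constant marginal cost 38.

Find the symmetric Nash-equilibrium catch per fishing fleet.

A representative fishing fleet's profit is π_i = y_i(261 − 2Y) − 38y_i, with Y = y_i + Σ_{j≠i} y_j.
First-order condition: 223 − 4y_i − 2Σ_{j≠i} y_j = 0.
In a symmetric equilibrium every fishing fleet chooses the same y, so Σ_{j≠i} y_j = 3y. The condition becomes 223 − 10y = 0, giving y = 223/10 = 22.3.

22.3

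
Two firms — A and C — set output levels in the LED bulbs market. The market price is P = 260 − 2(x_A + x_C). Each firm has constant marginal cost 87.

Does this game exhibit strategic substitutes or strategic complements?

Firm A's profit: π = x_A(260 − 2(x_A + x_C)) − 87x_A.
∂π/∂x_A = 173 − 4x_A − 2x_C = 0, so x_A = 43.25 − 0.5x_C.
The best-response slope dx_A/dx_C = −0.5 < 0: the reaction function is downward-sloping, so the choices are strategic substitutes.

strategic substitutes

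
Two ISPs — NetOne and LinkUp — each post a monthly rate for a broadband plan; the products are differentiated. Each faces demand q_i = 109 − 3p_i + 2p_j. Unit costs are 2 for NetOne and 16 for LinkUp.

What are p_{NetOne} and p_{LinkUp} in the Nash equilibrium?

NetOne's profit: π = (p_{NetOne} − 2)(109 − 3p_{NetOne} + 2p_{LinkUp}).
∂π/∂p_{NetOne} = 115 − 6p_{NetOne} + 2p_{LinkUp} = 0 ⇒ p_{NetOne} = 115/6 + (1/3)p_{LinkUp}.
Similarly p_{LinkUp} = 157/6 + (1/3)p_{NetOne}.
Plugging p_{LinkUp} into NetOne's best response: p_{NetOne} = 115/6 + (1/3)(157/6 + (1/3)p_{NetOne}) ⇒ (8/9)p_{NetOne} = 251/9, so p_{NetOne} = 31.375.
Then p_{LinkUp} = 157/6 + (1/3)·31.375 = 36.625.

31.375, 36.625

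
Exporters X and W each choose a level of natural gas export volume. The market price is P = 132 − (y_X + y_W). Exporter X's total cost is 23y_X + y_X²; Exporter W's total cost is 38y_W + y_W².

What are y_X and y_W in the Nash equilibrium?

22.8, 17.8

Exporter X's profit: π = y_X(132 − (y_X + y_W)) − 23y_X − y_X².
∂π/∂y_X = 109 − 4y_X − y_W = 0, so y_X = 27.25 − 0.25y_W.
By the same steps for W: y_W = 23.5 − 0.25y_X.
Solving the two reaction functions simultaneously: (1 − (−0.25)(−0.25))y_X = 27.25 − 0.25·23.5, so 0.9375y_X = 21.375 and y_X = 22.8.
Then y_W = 23.5 − 0.25·22.8 = 17.8.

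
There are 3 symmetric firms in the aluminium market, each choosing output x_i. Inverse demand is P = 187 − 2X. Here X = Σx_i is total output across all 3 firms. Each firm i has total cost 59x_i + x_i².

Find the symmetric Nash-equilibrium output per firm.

A representative firm's profit is π_i = x_i(187 − 2X) − 59x_i − x_i², with X = x_i + Σ_{j≠i} x_j.
First-order condition: 128 − 6x_i − 2Σ_{j≠i} x_j = 0.
With identical firms, set every x_j = x: then 128 − 6x − 4x = 0, i.e. x = 128/10 = 12.8.

12.8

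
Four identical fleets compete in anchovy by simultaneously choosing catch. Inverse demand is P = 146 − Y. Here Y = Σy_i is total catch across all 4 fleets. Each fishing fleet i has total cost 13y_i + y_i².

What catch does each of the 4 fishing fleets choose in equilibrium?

19

A representative fishing fleet's profit is π_i = y_i(146 − Y) − 13y_i − y_i², with Y = y_i + Σ_{j≠i} y_j.
First-order condition: 133 − 4y_i − Σ_{j≠i} y_j = 0.
In a symmetric equilibrium every fishing fleet chooses the same y, so Σ_{j≠i} y_j = 3y. The condition becomes 133 − 7y = 0, giving y = 133/7 = 19.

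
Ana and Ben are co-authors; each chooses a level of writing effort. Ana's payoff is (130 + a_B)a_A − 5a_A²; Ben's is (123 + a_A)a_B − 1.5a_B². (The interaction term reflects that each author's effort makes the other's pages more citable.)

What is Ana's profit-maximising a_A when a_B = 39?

Expanding Ana's payoff: 130a_A + a_Ba_A − 5a_A².
∂π/∂a_A = 130 + a_B − 10a_A = 0, so a_A = 13 + 0.1a_B.
At a_B = 39: a_A = 13 + 0.1·39 = 16.9.

16.9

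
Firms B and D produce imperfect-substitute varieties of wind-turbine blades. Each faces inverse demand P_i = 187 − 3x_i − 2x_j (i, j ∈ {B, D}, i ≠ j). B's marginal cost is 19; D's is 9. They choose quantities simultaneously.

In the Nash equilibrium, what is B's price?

80.125

Firm B's profit: π = x_B(187 − 3x_B − 2x_D) − 19x_B.
∂π/∂x_B = 168 − 6x_B − 2x_D = 0 ⇒ x_B = 28 − (1/3)x_D.
Similarly x_D = 89/3 − (1/3)x_B.
Substituting the second reaction function into the first: x_B = 28 − (1/3)(89/3 − (1/3)x_B), which gives (8/9)x_B = 163/9 ⇒ x_B = 20.375.
Then x_D = 89/3 − (1/3)·20.375 = 22.875.
P_B = 187 − 3·20.375 − 2·22.875 = 80.125.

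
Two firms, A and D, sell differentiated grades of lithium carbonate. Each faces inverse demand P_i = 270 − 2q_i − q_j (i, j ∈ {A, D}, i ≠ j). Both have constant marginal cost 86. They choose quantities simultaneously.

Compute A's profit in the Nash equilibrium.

2708.48

Firm A's profit: π = q_A(270 − 2q_A − q_D) − 86q_A.
∂π/∂q_A = 184 − 4q_A − q_D = 0 ⇒ q_A = 46 − 0.25q_D.
The game is symmetric, so in equilibrium q_D = q_A: the reaction function gives 1.25q_A = 46, hence q_A = 36.8.
P_A = 270 − 2·36.8 − 36.8 = 159.6.
Profit = (159.6 − 86)·36.8 = 2708.48.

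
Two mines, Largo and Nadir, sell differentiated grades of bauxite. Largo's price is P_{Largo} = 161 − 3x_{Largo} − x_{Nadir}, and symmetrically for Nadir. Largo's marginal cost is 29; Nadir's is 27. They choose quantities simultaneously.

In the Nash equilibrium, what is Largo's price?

Mine Largo's profit: π = x_{Largo}(161 − 3x_{Largo} − x_{Nadir}) − 29x_{Largo}.
∂π/∂x_{Largo} = 132 − 6x_{Largo} − x_{Nadir} = 0 ⇒ x_{Largo} = 22 − (1/6)x_{Nadir}.
Similarly x_{Nadir} = 67/3 − (1/6)x_{Largo}.
Solving the two reaction functions simultaneously: (1 − (−1/6)(−1/6))x_{Largo} = 22 − (1/6)·(67/3), so (35/36)x_{Largo} = 329/18 and x_{Largo} = 18.8.
Then x_{Nadir} = 67/3 − (1/6)·18.8 = 19.2.
P_{Largo} = 161 − 3·18.8 − 19.2 = 85.4.

85.4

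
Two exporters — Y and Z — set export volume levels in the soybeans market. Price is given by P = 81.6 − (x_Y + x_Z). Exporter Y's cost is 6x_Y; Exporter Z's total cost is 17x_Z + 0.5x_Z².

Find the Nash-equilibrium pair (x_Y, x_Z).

32.44, 10.72

Exporter Y's profit: π = x_Y(81.6 − (x_Y + x_Z)) − 6x_Y.
∂π/∂x_Y = 75.6 − 2x_Y − x_Z = 0, so x_Y = 37.8 − 0.5x_Z.
For Z: ∂π/∂x_Z = 64.6 − 3x_Z − x_Y = 0 ⇒ x_Z = 323/15 − (1/3)x_Y.
Plugging x_Z into Y's best response: x_Y = 37.8 − 0.5(323/15 − (1/3)x_Y) ⇒ (5/6)x_Y = 811/30, so x_Y = 32.44.
Then x_Z = 323/15 − (1/3)·32.44 = 10.72.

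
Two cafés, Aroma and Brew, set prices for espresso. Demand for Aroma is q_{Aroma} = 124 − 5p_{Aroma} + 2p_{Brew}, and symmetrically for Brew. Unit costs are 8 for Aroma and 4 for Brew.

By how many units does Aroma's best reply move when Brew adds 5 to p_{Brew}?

Aroma's profit: π = (p_{Aroma} − 8)(124 − 5p_{Aroma} + 2p_{Brew}).
∂π/∂p_{Aroma} = 164 − 10p_{Aroma} + 2p_{Brew} = 0 ⇒ p_{Aroma} = 16.4 + 0.2p_{Brew}.
The reaction-function slope is 0.2, so a 5-unit rise in p_{Brew} moves p_{Aroma} by 0.2 × 5 = 1. Aroma's best response rises — the actions are strategic complements.

1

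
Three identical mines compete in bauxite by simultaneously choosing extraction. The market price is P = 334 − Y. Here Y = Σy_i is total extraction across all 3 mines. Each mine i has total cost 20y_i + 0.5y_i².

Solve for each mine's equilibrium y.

62.8

A representative mine's profit is π_i = y_i(334 − Y) − 20y_i − 0.5y_i², with Y = y_i + Σ_{j≠i} y_j.
First-order condition: 314 − 3y_i − Σ_{j≠i} y_j = 0.
In a symmetric equilibrium every mine chooses the same y, so Σ_{j≠i} y_j = 2y. The condition becomes 314 − 5y = 0, giving y = 314/5 = 62.8.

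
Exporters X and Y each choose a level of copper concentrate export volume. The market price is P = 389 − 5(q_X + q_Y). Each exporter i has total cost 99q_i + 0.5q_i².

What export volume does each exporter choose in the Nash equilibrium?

Exporter X's profit: π = q_X(389 − 5(q_X + q_Y)) − 99q_X − 0.5q_X².
∂π/∂q_X = 290 − 11q_X − 5q_Y = 0, so q_X = 290/11 − (5/11)q_Y.
Setting q_X = q_Y in the reaction function: q_X = 290/11 − (5/11)q_X, so q_X = (290/11) / (16/11) = 18.125.

18.125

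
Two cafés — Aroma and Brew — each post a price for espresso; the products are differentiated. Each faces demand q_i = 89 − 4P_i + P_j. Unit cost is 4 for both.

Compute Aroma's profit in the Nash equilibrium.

484

Aroma's profit: π = (P_{Aroma} − 4)(89 − 4P_{Aroma} + P_{Brew}).
∂π/∂P_{Aroma} = 105 − 8P_{Aroma} + P_{Brew} = 0 ⇒ P_{Aroma} = 13.125 + 0.125P_{Brew}.
Setting P_{Aroma} = P_{Brew} in the reaction function: P_{Aroma} = 13.125 + 0.125P_{Aroma}, so P_{Aroma} = 13.125 / 0.875 = 15.
q_{Aroma} = 89 − 4·15 + 15 = 44.
Profit = (15 − 4)·44 = 484.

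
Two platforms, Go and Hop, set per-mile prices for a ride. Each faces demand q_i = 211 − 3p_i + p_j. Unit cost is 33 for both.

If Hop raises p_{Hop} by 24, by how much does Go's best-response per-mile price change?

Go's profit: π = (p_{Go} − 33)(211 − 3p_{Go} + p_{Hop}).
∂π/∂p_{Go} = 310 − 6p_{Go} + p_{Hop} = 0 ⇒ p_{Go} = 155/3 + (1/6)p_{Hop}.
The reaction-function slope is 1/6, so a 24-unit rise in p_{Hop} moves p_{Go} by 1/6 × 24 = 4. Go's best response rises — the actions are strategic complements.

4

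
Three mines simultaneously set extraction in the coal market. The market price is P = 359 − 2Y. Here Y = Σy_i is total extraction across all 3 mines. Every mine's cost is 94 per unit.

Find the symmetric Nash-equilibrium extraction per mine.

A representative mine's profit is π_i = y_i(359 − 2Y) − 94y_i, with Y = y_i + Σ_{j≠i} y_j.
First-order condition: 265 − 4y_i − 2Σ_{j≠i} y_j = 0.
In a symmetric equilibrium every mine chooses the same y, so Σ_{j≠i} y_j = 2y. The condition becomes 265 − 8y = 0, giving y = 265/8 = 33.125.

33.125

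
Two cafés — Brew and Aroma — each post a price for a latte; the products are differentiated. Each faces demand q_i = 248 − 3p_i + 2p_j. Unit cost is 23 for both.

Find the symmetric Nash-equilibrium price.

79.25

Brew's profit: π = (p_{Brew} − 23)(248 − 3p_{Brew} + 2p_{Aroma}).
∂π/∂p_{Brew} = 317 − 6p_{Brew} + 2p_{Aroma} = 0 ⇒ p_{Brew} = 317/6 + (1/3)p_{Aroma}.
Setting p_{Brew} = p_{Aroma} in the reaction function: p_{Brew} = 317/6 + (1/3)p_{Brew}, so p_{Brew} = (317/6) / (2/3) = 79.25.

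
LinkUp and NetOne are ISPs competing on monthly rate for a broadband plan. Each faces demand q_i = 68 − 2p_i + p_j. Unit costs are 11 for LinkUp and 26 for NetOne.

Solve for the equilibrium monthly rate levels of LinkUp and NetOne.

32, 38

LinkUp's profit: π = (p_{LinkUp} − 11)(68 − 2p_{LinkUp} + p_{NetOne}).
∂π/∂p_{LinkUp} = 90 − 4p_{LinkUp} + p_{NetOne} = 0 ⇒ p_{LinkUp} = 22.5 + 0.25p_{NetOne}.
Similarly p_{NetOne} = 30 + 0.25p_{LinkUp}.
Plugging p_{NetOne} into LinkUp's best response: p_{LinkUp} = 22.5 + 0.25(30 + 0.25p_{LinkUp}) ⇒ 0.9375p_{LinkUp} = 30, so p_{LinkUp} = 32.
Then p_{NetOne} = 30 + 0.25·32 = 38.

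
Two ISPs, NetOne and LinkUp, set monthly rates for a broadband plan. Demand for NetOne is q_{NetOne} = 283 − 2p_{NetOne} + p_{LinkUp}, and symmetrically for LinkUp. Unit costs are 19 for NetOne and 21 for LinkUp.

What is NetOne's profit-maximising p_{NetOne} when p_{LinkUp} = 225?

136.5

NetOne's profit: π = (p_{NetOne} − 19)(283 − 2p_{NetOne} + p_{LinkUp}).
∂π/∂p_{NetOne} = 321 − 4p_{NetOne} + p_{LinkUp} = 0 ⇒ p_{NetOne} = 80.25 + 0.25p_{LinkUp}.
At p_{LinkUp} = 225: p_{NetOne} = 80.25 + 0.25·225 = 136.5.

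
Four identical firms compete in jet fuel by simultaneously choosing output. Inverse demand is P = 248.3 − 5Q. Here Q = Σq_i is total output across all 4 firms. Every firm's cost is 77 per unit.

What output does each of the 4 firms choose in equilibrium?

6.852

A representative firm's profit is π_i = q_i(248.3 − 5Q) − 77q_i, with Q = q_i + Σ_{j≠i} q_j.
First-order condition: 171.3 − 10q_i − 5Σ_{j≠i} q_j = 0.
With identical firms, set every q_j = q: then 171.3 − 10q − 15q = 0, i.e. q = 171.3/25 = 6.852.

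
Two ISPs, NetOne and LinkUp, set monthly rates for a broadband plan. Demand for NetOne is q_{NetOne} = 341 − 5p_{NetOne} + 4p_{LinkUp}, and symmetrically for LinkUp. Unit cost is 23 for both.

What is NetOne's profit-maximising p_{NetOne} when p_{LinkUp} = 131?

NetOne's profit: π = (p_{NetOne} − 23)(341 − 5p_{NetOne} + 4p_{LinkUp}).
∂π/∂p_{NetOne} = 456 − 10p_{NetOne} + 4p_{LinkUp} = 0 ⇒ p_{NetOne} = 45.6 + 0.4p_{LinkUp}.
At p_{LinkUp} = 131: p_{NetOne} = 45.6 + 0.4·131 = 98.

98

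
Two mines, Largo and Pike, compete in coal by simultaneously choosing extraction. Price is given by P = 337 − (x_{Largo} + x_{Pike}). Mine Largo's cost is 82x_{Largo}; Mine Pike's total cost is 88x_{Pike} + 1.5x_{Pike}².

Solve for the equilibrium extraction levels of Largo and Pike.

114, 27

Mine Largo's profit: π = x_{Largo}(337 − (x_{Largo} + x_{Pike})) − 82x_{Largo}.
∂π/∂x_{Largo} = 255 − 2x_{Largo} − x_{Pike} = 0, so x_{Largo} = 127.5 − 0.5x_{Pike}.
For Pike: ∂π/∂x_{Pike} = 249 − 5x_{Pike} − x_{Largo} = 0 ⇒ x_{Pike} = 49.8 − 0.2x_{Largo}.
Solving the two reaction functions simultaneously: (1 − (−0.5)(−0.2))x_{Largo} = 127.5 − 0.5·49.8, so 0.9x_{Largo} = 102.6 and x_{Largo} = 114.
Then x_{Pike} = 49.8 − 0.2·114 = 27.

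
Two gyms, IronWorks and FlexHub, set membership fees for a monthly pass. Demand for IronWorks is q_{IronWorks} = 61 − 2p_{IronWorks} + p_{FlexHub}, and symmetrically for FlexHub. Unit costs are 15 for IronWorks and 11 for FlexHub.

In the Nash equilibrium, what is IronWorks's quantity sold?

IronWorks's profit: π = (p_{IronWorks} − 15)(61 − 2p_{IronWorks} + p_{FlexHub}).
∂π/∂p_{IronWorks} = 91 − 4p_{IronWorks} + p_{FlexHub} = 0 ⇒ p_{IronWorks} = 22.75 + 0.25p_{FlexHub}.
Similarly p_{FlexHub} = 20.75 + 0.25p_{IronWorks}.
Solving the two reaction functions simultaneously: (1 − (0.25)(0.25))p_{IronWorks} = 22.75 + 0.25·20.75, so 0.9375p_{IronWorks} = 27.9375 and p_{IronWorks} = 29.8.
Then p_{FlexHub} = 20.75 + 0.25·29.8 = 28.2.
q_{IronWorks} = 61 − 2·29.8 + 28.2 = 29.6.

29.6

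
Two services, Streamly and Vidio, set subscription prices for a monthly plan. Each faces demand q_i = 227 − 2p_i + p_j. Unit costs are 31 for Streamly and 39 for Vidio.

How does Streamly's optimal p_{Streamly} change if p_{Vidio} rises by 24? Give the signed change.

6

Streamly's profit: π = (p_{Streamly} − 31)(227 − 2p_{Streamly} + p_{Vidio}).
∂π/∂p_{Streamly} = 289 − 4p_{Streamly} + p_{Vidio} = 0 ⇒ p_{Streamly} = 72.25 + 0.25p_{Vidio}.
The reaction-function slope is 0.25, so a 24-unit rise in p_{Vidio} moves p_{Streamly} by 0.25 × 24 = 6. Streamly's best response rises — the actions are strategic complements.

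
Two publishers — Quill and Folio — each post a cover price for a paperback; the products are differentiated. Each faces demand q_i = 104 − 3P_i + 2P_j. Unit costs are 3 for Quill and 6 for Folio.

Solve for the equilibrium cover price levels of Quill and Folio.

Quill's profit: π = (P_{Quill} − 3)(104 − 3P_{Quill} + 2P_{Folio}).
∂π/∂P_{Quill} = 113 − 6P_{Quill} + 2P_{Folio} = 0 ⇒ P_{Quill} = 113/6 + (1/3)P_{Folio}.
Similarly P_{Folio} = 61/3 + (1/3)P_{Quill}.
Plugging P_{Folio} into Quill's best response: P_{Quill} = 113/6 + (1/3)(61/3 + (1/3)P_{Quill}) ⇒ (8/9)P_{Quill} = 461/18, so P_{Quill} = 28.8125.
Then P_{Folio} = 61/3 + (1/3)·28.8125 = 29.9375.

28.8125, 29.9375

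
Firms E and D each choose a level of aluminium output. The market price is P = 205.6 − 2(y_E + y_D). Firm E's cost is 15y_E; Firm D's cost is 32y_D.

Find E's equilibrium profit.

Firm E's profit: π = y_E(205.6 − 2(y_E + y_D)) − 15y_E.
∂π/∂y_E = 190.6 − 4y_E − 2y_D = 0, so y_E = 47.65 − 0.5y_D.
By the same steps for D: y_D = 43.4 − 0.5y_E.
Solving the two reaction functions simultaneously: (1 − (−0.5)(−0.5))y_E = 47.65 − 0.5·43.4, so 0.75y_E = 25.95 and y_E = 34.6.
Then y_D = 43.4 − 0.5·34.6 = 26.1.
Price P = 205.6 − 2·60.7 = 84.2.
E's profit: (84.2 − 15)·34.6 = 2394.32.

2394.32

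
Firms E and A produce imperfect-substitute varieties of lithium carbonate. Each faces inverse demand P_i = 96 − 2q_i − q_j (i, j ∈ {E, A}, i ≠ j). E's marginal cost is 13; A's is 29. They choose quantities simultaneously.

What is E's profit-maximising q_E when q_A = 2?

Firm E's profit: π = q_E(96 − 2q_E − q_A) − 13q_E.
∂π/∂q_E = 83 − 4q_E − q_A = 0 ⇒ q_E = 20.75 − 0.25q_A.
At q_A = 2: q_E = 20.75 − 0.25·2 = 20.25.

20.25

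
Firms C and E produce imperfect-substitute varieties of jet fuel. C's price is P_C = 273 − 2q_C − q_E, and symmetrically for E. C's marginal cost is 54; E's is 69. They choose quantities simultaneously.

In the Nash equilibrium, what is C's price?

Firm C's profit: π = q_C(273 − 2q_C − q_E) − 54q_C.
∂π/∂q_C = 219 − 4q_C − q_E = 0 ⇒ q_C = 54.75 − 0.25q_E.
Similarly q_E = 51 − 0.25q_C.
Plugging q_E into C's best response: q_C = 54.75 − 0.25(51 − 0.25q_C) ⇒ 0.9375q_C = 42, so q_C = 44.8.
Then q_E = 51 − 0.25·44.8 = 39.8.
P_C = 273 − 2·44.8 − 39.8 = 143.6.

143.6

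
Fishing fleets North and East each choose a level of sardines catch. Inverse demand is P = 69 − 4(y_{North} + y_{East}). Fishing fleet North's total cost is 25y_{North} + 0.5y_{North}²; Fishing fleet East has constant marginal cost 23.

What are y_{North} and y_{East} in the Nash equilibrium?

3, 4.25

Fishing fleet North's profit: π = y_{North}(69 − 4(y_{North} + y_{East})) − 25y_{North} − 0.5y_{North}².
∂π/∂y_{North} = 44 − 9y_{North} − 4y_{East} = 0, so y_{North} = 44/9 − (4/9)y_{East}.
For East: ∂π/∂y_{East} = 46 − 8y_{East} − 4y_{North} = 0 ⇒ y_{East} = 5.75 − 0.5y_{North}.
Substituting the second reaction function into the first: y_{North} = 44/9 − (4/9)(5.75 − 0.5y_{North}), which gives (7/9)y_{North} = 7/3 ⇒ y_{North} = 3.
Then y_{East} = 5.75 − 0.5·3 = 4.25.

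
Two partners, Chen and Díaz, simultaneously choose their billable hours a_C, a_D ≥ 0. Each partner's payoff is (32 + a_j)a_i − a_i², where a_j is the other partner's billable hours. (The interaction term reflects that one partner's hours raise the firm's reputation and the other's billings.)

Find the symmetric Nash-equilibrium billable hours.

Chen's payoff is (32 + a_D)a_C − a_C².
∂π/∂a_C = 32 + a_D − 2a_C = 0, so a_C = 16 + 0.5a_D.
Setting a_C = a_D in the reaction function: a_C = 16 + 0.5a_C, so a_C = 16 / 0.5 = 32.

32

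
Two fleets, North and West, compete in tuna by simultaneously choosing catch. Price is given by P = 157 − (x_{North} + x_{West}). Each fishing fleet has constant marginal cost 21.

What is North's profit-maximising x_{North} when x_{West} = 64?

Fishing fleet North's profit: π = x_{North}(157 − (x_{North} + x_{West})) − 21x_{North}.
∂π/∂x_{North} = 136 − 2x_{North} − x_{West} = 0, so x_{North} = 68 − 0.5x_{West}.
At x_{West} = 64: x_{North} = 68 − 0.5·64 = 36.

36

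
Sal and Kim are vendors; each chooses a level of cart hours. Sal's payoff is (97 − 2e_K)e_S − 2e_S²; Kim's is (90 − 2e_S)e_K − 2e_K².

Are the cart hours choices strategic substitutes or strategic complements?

strategic substitutes

Expanding Sal's payoff: 97e_S − 2e_Ke_S − 2e_S².
∂π/∂e_S = 97 − 2e_K − 4e_S = 0, so e_S = 24.25 − 0.5e_K.
The best-response slope de_S/de_K = −0.5 < 0: the reaction function is downward-sloping, so the choices are strategic substitutes.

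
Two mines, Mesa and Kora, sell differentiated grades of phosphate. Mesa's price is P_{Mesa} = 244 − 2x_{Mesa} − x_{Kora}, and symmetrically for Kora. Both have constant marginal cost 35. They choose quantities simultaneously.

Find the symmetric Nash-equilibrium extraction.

41.8

Mine Mesa's profit: π = x_{Mesa}(244 − 2x_{Mesa} − x_{Kora}) − 35x_{Mesa}.
∂π/∂x_{Mesa} = 209 − 4x_{Mesa} − x_{Kora} = 0 ⇒ x_{Mesa} = 52.25 − 0.25x_{Kora}.
The game is symmetric, so in equilibrium x_{Kora} = x_{Mesa}: the reaction function gives 1.25x_{Mesa} = 52.25, hence x_{Mesa} = 41.8.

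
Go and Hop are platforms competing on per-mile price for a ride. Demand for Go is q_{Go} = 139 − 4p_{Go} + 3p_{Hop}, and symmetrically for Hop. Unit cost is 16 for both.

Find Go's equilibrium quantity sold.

98.4

Go's profit: π = (p_{Go} − 16)(139 − 4p_{Go} + 3p_{Hop}).
∂π/∂p_{Go} = 203 − 8p_{Go} + 3p_{Hop} = 0 ⇒ p_{Go} = 25.375 + 0.375p_{Hop}.
By symmetry p_{Hop} = p_{Go}; substituting into the reaction function, 0.625p_{Go} = 25.375 and p_{Go} = 40.6.
q_{Go} = 139 − 4·40.6 + 3·40.6 = 98.4.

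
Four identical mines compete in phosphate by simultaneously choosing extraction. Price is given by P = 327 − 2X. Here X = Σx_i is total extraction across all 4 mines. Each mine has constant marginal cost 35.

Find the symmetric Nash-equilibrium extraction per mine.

A representative mine's profit is π_i = x_i(327 − 2X) − 35x_i, with X = x_i + Σ_{j≠i} x_j.
First-order condition: 292 − 4x_i − 2Σ_{j≠i} x_j = 0.
In a symmetric equilibrium every mine chooses the same x, so Σ_{j≠i} x_j = 3x. The condition becomes 292 − 10x = 0, giving x = 292/10 = 29.2.

29.2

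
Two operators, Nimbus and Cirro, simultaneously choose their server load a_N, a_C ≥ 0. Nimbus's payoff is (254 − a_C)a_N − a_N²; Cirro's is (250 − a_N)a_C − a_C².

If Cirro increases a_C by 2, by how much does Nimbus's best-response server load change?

Expanding Nimbus's payoff: 254a_N − a_Ca_N − a_N².
∂π/∂a_N = 254 − a_C − 2a_N = 0, so a_N = 127 − 0.5a_C.
The reaction-function slope is −0.5, so a 2-unit rise in a_C moves a_N by −0.5 × 2 = −1. Nimbus's best response falls — the actions are strategic substitutes.

-1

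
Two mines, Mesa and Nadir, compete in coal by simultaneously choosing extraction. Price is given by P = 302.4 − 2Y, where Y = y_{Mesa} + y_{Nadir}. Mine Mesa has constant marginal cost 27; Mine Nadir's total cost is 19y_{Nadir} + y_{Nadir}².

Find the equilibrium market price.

Mine Mesa's profit: π = y_{Mesa}(302.4 − 2(y_{Mesa} + y_{Nadir})) − 27y_{Mesa}.
∂π/∂y_{Mesa} = 275.4 − 4y_{Mesa} − 2y_{Nadir} = 0, so y_{Mesa} = 68.85 − 0.5y_{Nadir}.
For Nadir: ∂π/∂y_{Nadir} = 283.4 − 6y_{Nadir} − 2y_{Mesa} = 0 ⇒ y_{Nadir} = 1417/30 − (1/3)y_{Mesa}.
Solving the two reaction functions simultaneously: (1 − (−0.5)(−1/3))y_{Mesa} = 68.85 − 0.5·(1417/30), so (5/6)y_{Mesa} = 1357/30 and y_{Mesa} = 54.28.
Then y_{Nadir} = 1417/30 − (1/3)·54.28 = 29.14.
Equilibrium price: P = 302.4 − 2·83.42 = 135.56.

135.56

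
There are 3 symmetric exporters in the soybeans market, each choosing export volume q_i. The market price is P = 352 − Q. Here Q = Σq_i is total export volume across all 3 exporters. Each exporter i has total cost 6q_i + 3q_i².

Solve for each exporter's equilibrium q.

34.6

A representative exporter's profit is π_i = q_i(352 − Q) − 6q_i − 3q_i², with Q = q_i + Σ_{j≠i} q_j.
First-order condition: 346 − 8q_i − Σ_{j≠i} q_j = 0.
In a symmetric equilibrium every exporter chooses the same q, so Σ_{j≠i} q_j = 2q. The condition becomes 346 − 10q = 0, giving q = 346/10 = 34.6.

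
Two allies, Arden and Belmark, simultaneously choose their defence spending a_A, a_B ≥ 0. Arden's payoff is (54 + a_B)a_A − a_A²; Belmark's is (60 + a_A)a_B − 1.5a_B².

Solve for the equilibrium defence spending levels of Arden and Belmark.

Expanding Arden's payoff: 54a_A + a_Ba_A − a_A².
∂π/∂a_A = 54 + a_B − 2a_A = 0, so a_A = 27 + 0.5a_B.
Likewise for Belmark: a_B = 20 + (1/3)a_A.
Solving the two reaction functions simultaneously: (1 − (0.5)(1/3))a_A = 27 + 0.5·20, so (5/6)a_A = 37 and a_A = 44.4.
Then a_B = 20 + (1/3)·44.4 = 34.8.

44.4, 34.8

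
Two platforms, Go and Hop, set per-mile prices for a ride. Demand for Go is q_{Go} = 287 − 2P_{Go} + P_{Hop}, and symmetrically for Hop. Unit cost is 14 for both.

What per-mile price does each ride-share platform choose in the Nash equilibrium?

Go's profit: π = (P_{Go} − 14)(287 − 2P_{Go} + P_{Hop}).
∂π/∂P_{Go} = 315 − 4P_{Go} + P_{Hop} = 0 ⇒ P_{Go} = 78.75 + 0.25P_{Hop}.
The game is symmetric, so in equilibrium P_{Hop} = P_{Go}: the reaction function gives 0.75P_{Go} = 78.75, hence P_{Go} = 105.

105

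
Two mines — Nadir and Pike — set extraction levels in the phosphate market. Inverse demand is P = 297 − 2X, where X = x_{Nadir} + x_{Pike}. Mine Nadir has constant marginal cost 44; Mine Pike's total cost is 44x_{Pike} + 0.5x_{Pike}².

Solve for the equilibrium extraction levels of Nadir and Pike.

Mine Nadir's profit: π = x_{Nadir}(297 − 2(x_{Nadir} + x_{Pike})) − 44x_{Nadir}.
∂π/∂x_{Nadir} = 253 − 4x_{Nadir} − 2x_{Pike} = 0, so x_{Nadir} = 63.25 − 0.5x_{Pike}.
For Pike: ∂π/∂x_{Pike} = 253 − 5x_{Pike} − 2x_{Nadir} = 0 ⇒ x_{Pike} = 50.6 − 0.4x_{Nadir}.
Solving the two reaction functions simultaneously: (1 − (−0.5)(−0.4))x_{Nadir} = 63.25 − 0.5·50.6, so 0.8x_{Nadir} = 37.95 and x_{Nadir} = 47.4375.
Then x_{Pike} = 50.6 − 0.4·47.4375 = 31.625.

47.4375, 31.625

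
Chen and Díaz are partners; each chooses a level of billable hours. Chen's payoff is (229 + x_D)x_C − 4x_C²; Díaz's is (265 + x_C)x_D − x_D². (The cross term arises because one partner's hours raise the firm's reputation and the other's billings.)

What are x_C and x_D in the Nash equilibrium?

Expanding Chen's payoff: 229x_C + x_Dx_C − 4x_C².
∂π/∂x_C = 229 + x_D − 8x_C = 0, so x_C = 28.625 + 0.125x_D.
Likewise for Díaz: x_D = 132.5 + 0.5x_C.
Solving the two reaction functions simultaneously: (1 − (0.125)(0.5))x_C = 28.625 + 0.125·132.5, so 0.9375x_C = 45.1875 and x_C = 48.2.
Then x_D = 132.5 + 0.5·48.2 = 156.6.

48.2, 156.6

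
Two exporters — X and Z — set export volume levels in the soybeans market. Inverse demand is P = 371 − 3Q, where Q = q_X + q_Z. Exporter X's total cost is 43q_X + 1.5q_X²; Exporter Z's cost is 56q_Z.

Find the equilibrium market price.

Exporter X's profit: π = q_X(371 − 3(q_X + q_Z)) − 43q_X − 1.5q_X².
∂π/∂q_X = 328 − 9q_X − 3q_Z = 0, so q_X = 328/9 − (1/3)q_Z.
For Z: ∂π/∂q_Z = 315 − 6q_Z − 3q_X = 0 ⇒ q_Z = 52.5 − 0.5q_X.
Solving the two reaction functions simultaneously: (1 − (−1/3)(−0.5))q_X = 328/9 − (1/3)·52.5, so (5/6)q_X = 341/18 and q_X = 341/15.
Then q_Z = 52.5 − 0.5·(341/15) = 617/15.
Equilibrium price: P = 371 − 3·(958/15) = 179.4.

179.4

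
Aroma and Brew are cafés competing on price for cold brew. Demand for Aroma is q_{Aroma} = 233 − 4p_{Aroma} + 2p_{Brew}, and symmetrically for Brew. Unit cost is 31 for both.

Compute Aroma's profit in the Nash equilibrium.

3249

Aroma's profit: π = (p_{Aroma} − 31)(233 − 4p_{Aroma} + 2p_{Brew}).
∂π/∂p_{Aroma} = 357 − 8p_{Aroma} + 2p_{Brew} = 0 ⇒ p_{Aroma} = 44.625 + 0.25p_{Brew}.
The game is symmetric, so in equilibrium p_{Brew} = p_{Aroma}: the reaction function gives 0.75p_{Aroma} = 44.625, hence p_{Aroma} = 59.5.
q_{Aroma} = 233 − 4·59.5 + 2·59.5 = 114.
Profit = (59.5 − 31)·114 = 3249.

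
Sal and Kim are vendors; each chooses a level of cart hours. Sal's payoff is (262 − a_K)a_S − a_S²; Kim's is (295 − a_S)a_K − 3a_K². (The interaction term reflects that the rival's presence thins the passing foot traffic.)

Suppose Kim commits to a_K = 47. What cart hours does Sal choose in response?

107.5

Expanding Sal's payoff: 262a_S − a_Ka_S − a_S².
∂π/∂a_S = 262 − a_K − 2a_S = 0, so a_S = 131 − 0.5a_K.
At a_K = 47: a_S = 131 − 0.5·47 = 107.5.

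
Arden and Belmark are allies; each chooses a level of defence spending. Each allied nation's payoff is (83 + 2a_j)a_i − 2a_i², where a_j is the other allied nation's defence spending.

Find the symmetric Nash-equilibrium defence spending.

Arden's payoff is (83 + 2a_B)a_A − 2a_A².
∂π/∂a_A = 83 + 2a_B − 4a_A = 0, so a_A = 20.75 + 0.5a_B.
By symmetry a_B = a_A; substituting into the reaction function, 0.5a_A = 20.75 and a_A = 41.5.

41.5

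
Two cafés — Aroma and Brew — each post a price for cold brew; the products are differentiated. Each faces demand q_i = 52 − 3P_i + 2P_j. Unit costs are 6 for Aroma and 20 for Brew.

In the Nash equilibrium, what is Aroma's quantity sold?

Aroma's profit: π = (P_{Aroma} − 6)(52 − 3P_{Aroma} + 2P_{Brew}).
∂π/∂P_{Aroma} = 70 − 6P_{Aroma} + 2P_{Brew} = 0 ⇒ P_{Aroma} = 35/3 + (1/3)P_{Brew}.
Similarly P_{Brew} = 56/3 + (1/3)P_{Aroma}.
Plugging P_{Brew} into Aroma's best response: P_{Aroma} = 35/3 + (1/3)(56/3 + (1/3)P_{Aroma}) ⇒ (8/9)P_{Aroma} = 161/9, so P_{Aroma} = 20.125.
Then P_{Brew} = 56/3 + (1/3)·20.125 = 25.375.
q_{Aroma} = 52 − 3·20.125 + 2·25.375 = 42.375.

42.375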